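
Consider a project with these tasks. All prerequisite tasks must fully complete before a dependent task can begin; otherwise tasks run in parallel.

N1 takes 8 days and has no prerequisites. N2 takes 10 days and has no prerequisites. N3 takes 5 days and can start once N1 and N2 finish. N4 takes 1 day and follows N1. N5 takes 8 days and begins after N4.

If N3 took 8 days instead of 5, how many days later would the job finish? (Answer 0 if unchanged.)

As given, the longest chain is N1→N4→N5 = 8+1+8 = 17, so the finish is 17 days.
The longest path through N3 is only 15 days, so N3 has float 2.
Now N2→N3 = 10+8 = 18 is longest, so the finish becomes 18 days.
Change in finish: 18 − 17 = +1 days.

1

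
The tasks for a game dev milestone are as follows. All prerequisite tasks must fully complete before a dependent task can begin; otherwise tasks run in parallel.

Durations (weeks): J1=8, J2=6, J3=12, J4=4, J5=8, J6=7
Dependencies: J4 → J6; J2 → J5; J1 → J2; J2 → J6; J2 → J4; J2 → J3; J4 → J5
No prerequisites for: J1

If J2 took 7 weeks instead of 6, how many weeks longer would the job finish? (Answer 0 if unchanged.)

The binding path is J1→J2→J3 = 8+6+12 = 26; finish at 26 weeks.
J2 is on the critical path; changing it to 7 makes that path 27 weeks.
No other chain overtakes it, so the finish is 27 weeks.
Change in finish: 27 − 26 = +1 weeks.

1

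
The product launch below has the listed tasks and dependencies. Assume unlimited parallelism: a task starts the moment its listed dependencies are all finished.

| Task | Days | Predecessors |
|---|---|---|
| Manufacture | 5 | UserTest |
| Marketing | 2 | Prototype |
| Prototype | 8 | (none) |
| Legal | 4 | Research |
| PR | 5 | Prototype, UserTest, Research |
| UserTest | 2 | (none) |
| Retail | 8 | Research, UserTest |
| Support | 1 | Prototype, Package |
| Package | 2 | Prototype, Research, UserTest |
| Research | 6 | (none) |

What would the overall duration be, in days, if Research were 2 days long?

13

Actual critical path: Research→Retail = 6+8 = 14 ⇒ 14 days.
Research lies on that path, so at 2 days the path becomes 10 days.
The binding chain switches to Prototype→PR = 8+5 = 13; finish 13 days.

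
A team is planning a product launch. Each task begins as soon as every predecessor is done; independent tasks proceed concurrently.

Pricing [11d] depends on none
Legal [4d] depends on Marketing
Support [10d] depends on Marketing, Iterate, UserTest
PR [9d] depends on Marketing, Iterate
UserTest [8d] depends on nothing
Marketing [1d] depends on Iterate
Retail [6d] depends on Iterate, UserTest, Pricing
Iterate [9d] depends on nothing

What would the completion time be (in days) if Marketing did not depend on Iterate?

Before: longest chain Iterate→Marketing→Support = 9+1+10 = 20, finish 20.
Without Iterate→Marketing, Marketing's earliest start moves from 9 to 0.
After: Iterate→Support = 9+10 = 19 → 19 days.

19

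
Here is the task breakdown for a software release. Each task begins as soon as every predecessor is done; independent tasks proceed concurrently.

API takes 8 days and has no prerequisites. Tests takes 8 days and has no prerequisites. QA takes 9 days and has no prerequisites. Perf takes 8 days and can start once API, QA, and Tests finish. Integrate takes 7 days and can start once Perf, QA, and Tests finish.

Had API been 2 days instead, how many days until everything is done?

24

Actual critical path: QA→Perf→Integrate = 9+8+7 = 24 ⇒ 24 days.
The longest path through API is only 23 days, so API has float 1.
No other chain overtakes it, so the finish is 24 days.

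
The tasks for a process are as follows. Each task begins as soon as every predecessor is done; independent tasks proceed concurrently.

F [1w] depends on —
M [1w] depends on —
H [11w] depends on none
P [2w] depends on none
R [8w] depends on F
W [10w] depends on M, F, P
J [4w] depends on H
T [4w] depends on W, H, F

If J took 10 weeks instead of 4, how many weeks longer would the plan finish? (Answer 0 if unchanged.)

Actual critical path: P→W→T = 2+10+4 = 16 ⇒ 16 weeks.
J is off the critical path — its longest chain is 15 weeks, giving 1 of slack.
Now H→J = 11+10 = 21 is longest, so the finish becomes 21 weeks.
Change in finish: 21 − 16 = +5 weeks.

5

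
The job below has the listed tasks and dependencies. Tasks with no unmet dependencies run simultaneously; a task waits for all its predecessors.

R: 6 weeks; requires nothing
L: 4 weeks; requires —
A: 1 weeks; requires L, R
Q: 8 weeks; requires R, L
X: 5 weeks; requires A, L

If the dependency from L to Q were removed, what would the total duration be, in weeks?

With the dependency in place, R→Q = 6+8 = 14 sets the finish at 14 weeks.
Dropping L→Q doesn't change Q's earliest start (6); another predecessor still binds.
New critical path: R→Q = 6+8 = 14 ⇒ 14 weeks.

14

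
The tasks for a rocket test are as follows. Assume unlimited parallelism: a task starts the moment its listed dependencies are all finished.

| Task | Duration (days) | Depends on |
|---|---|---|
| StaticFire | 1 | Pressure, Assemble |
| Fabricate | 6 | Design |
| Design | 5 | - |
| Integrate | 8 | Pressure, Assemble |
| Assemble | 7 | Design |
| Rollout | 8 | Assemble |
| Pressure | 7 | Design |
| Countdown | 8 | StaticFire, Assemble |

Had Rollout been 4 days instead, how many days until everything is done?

21

As given, the longest chain is Design→Assemble→StaticFire→Countdown = 5+7+1+8 = 21, so the finish is 21 days.
The longest path through Rollout is only 20 days, so Rollout has float 1.
That remains the longest chain; total 21 days.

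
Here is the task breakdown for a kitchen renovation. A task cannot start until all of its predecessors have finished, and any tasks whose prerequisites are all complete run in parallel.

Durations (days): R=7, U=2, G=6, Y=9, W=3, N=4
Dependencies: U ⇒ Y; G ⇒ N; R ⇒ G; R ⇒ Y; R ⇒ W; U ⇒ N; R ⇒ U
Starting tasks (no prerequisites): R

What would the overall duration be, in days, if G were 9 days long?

20

Actual critical path: R→U→Y = 7+2+9 = 18 ⇒ 18 days.
The longest path through G is only 17 days, so G has float 1.
The binding chain switches to R→G→N = 7+9+4 = 20; finish 20 days.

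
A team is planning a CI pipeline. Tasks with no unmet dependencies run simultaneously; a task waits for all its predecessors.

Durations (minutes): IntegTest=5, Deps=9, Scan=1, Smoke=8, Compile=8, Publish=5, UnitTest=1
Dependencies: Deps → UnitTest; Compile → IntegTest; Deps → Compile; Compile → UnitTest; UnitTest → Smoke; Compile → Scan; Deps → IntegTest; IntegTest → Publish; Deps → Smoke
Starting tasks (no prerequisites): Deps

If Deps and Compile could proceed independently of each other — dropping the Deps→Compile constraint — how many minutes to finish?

With the dependency in place, Deps→Compile→IntegTest→Publish = 9+8+5+5 = 27 sets the finish at 27 minutes.
Without Deps→Compile, Compile's earliest start moves from 9 to 0.
After: Deps→IntegTest→Publish = 9+5+5 = 19 → 19 minutes.

19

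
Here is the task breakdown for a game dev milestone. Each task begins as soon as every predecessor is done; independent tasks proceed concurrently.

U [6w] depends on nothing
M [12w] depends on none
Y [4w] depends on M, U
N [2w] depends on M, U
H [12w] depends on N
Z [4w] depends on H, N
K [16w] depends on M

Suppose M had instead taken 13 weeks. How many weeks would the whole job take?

31

Baseline: M→N→H→Z = 12+2+12+4 = 30 → 30 weeks.
M is on the critical path; changing it to 13 makes that path 31 weeks.
No other chain overtakes it, so the finish is 31 weeks.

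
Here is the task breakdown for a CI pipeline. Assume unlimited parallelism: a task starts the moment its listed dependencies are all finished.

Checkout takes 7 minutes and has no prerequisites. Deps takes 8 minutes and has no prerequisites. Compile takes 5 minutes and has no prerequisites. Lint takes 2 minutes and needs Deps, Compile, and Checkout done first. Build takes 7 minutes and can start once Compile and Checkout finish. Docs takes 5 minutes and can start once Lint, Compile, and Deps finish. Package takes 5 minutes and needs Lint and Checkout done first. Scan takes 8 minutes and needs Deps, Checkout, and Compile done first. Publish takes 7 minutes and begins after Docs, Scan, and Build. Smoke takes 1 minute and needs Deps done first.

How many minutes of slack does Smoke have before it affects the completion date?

14

Deps→Scan→Publish = 8+8+7 = 23 sets the makespan at 23 minutes.
Smoke finishes as early as 9 and must finish by 23.
Float = 23 − 9 = 14.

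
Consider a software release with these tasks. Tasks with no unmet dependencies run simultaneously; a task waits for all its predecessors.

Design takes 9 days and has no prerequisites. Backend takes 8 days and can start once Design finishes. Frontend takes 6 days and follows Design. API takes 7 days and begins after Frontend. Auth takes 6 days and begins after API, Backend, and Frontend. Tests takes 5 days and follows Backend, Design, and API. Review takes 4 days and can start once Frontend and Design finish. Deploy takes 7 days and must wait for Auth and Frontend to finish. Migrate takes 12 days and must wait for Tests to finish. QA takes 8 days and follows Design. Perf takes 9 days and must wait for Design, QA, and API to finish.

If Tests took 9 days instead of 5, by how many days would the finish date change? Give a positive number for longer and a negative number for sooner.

Baseline: Design→Frontend→API→Tests→Migrate = 9+6+7+5+12 = 39 → 39 days.
Tests lies on that path, so at 9 days the path becomes 43 days.
No other chain overtakes it, so the finish is 43 days.
Change in finish: 43 − 39 = +4 days.

4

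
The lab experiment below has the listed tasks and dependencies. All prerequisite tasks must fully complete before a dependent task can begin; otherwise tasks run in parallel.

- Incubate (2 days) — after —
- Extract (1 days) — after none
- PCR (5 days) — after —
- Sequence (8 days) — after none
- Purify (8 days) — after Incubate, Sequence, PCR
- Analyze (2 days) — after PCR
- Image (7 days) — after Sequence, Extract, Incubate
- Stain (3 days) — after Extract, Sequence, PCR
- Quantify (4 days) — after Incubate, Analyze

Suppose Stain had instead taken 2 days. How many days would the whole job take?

16

Actual critical path: Sequence→Purify = 8+8 = 16 ⇒ 16 days.
The longest path through Stain is only 11 days, so Stain has float 5.
No other chain overtakes it, so the finish is 16 days.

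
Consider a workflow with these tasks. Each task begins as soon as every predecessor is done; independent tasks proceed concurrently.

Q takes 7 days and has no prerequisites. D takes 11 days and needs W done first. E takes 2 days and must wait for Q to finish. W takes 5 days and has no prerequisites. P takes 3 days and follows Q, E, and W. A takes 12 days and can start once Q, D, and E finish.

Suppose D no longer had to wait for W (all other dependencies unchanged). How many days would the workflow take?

Before: longest chain W→D→A = 5+11+12 = 28, finish 28.
Without W→D, D's earliest start moves from 5 to 0.
The longest chain is now D→A = 11+12 = 23, so the workflow takes 23 days.

23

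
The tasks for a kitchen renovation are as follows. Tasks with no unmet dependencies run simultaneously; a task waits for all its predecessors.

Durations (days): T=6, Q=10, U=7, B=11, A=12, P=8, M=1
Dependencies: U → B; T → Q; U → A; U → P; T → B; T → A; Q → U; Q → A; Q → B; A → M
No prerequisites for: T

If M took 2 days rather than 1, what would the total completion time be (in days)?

37

As given, the longest chain is T→Q→U→A→M = 6+10+7+12+1 = 36, so the finish is 36 days.
M lies on that path, so at 2 days the path becomes 37 days.
That remains the longest chain; total 37 days.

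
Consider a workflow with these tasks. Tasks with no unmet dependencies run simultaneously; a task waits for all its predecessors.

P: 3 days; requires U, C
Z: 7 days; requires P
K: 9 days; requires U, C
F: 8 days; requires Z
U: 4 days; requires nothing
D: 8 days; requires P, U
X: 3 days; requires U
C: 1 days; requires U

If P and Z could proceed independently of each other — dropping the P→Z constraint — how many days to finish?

16

With the dependency in place, U→C→P→Z→F = 4+1+3+7+8 = 23 sets the finish at 23 days.
Without P→Z, Z's earliest start moves from 8 to 0.
New critical path: U→C→P→D = 4+1+3+8 = 16 ⇒ 16 days.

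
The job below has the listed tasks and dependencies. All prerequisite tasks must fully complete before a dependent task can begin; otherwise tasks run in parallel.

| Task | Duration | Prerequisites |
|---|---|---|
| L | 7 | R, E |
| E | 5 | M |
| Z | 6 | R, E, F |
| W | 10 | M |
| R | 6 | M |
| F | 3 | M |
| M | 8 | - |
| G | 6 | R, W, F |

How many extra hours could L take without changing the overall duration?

3

M→W→G = 8+10+6 = 24 sets the makespan at 24 hours.
The longest chain containing L totals 21 hours.
So L can slip 24 − 21 = 3 hours.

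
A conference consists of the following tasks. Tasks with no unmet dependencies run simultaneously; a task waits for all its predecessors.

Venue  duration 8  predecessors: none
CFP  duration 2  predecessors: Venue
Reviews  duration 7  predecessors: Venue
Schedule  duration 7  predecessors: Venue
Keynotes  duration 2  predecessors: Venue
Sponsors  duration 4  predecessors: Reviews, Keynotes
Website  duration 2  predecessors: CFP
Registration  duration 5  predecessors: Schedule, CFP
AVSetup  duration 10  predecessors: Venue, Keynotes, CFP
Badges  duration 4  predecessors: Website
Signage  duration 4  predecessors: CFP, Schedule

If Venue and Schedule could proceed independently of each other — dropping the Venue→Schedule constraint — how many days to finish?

20

With the dependency in place, Venue→CFP→AVSetup = 8+2+10 = 20 sets the finish at 20 days.
Without Venue→Schedule, Schedule's earliest start moves from 8 to 0.
The longest chain is now Venue→CFP→AVSetup = 8+2+10 = 20, so the conference takes 20 days.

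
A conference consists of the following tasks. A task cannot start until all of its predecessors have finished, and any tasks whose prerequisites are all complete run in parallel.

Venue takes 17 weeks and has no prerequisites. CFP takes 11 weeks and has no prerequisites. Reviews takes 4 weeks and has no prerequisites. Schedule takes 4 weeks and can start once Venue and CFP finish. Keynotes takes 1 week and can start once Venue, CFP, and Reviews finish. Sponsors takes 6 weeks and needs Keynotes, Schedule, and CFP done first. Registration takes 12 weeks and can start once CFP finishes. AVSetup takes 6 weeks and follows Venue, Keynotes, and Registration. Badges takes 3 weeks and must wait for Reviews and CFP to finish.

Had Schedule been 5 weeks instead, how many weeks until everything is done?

Actual critical path: CFP→Registration→AVSetup = 11+12+6 = 29 ⇒ 29 weeks.
Schedule is off the critical path — its longest chain is 27 weeks, giving 2 of slack.
No other chain overtakes it, so the finish is 29 weeks.

29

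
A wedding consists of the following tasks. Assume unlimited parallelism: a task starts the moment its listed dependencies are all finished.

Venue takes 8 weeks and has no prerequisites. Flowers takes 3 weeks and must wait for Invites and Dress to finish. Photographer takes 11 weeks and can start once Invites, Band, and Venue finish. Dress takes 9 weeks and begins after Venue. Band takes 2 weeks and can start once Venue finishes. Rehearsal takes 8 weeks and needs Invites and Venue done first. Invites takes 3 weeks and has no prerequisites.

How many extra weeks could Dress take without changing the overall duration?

1

The longest chain is Venue→Band→Photographer = 8+2+11 = 21; overall finish 21 weeks.
The longest chain containing Dress totals 20 weeks.
So Dress can slip 18 − 17 = 1 week.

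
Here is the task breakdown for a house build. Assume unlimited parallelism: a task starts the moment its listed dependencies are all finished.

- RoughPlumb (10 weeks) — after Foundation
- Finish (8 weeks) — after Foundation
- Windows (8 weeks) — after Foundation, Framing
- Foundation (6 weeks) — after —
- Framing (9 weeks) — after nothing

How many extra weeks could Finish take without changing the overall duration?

3

Framing→Windows = 9+8 = 17 sets the makespan at 17 weeks.
The longest chain containing Finish totals 14 weeks.
Float = 17 − 14 = 3.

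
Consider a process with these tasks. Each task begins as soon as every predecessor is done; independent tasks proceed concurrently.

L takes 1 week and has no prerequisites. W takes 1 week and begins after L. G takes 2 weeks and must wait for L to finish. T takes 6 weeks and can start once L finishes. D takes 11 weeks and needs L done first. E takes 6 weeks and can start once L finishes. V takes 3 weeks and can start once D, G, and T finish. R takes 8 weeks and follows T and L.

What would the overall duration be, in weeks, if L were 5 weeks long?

19

Critical path before the change: L→T→R = 1+6+8 = 15 giving 15 weeks.
L lies on that path, so at 5 weeks the path becomes 19 weeks.
The critical path is still L→T→R; finish is now 19 weeks.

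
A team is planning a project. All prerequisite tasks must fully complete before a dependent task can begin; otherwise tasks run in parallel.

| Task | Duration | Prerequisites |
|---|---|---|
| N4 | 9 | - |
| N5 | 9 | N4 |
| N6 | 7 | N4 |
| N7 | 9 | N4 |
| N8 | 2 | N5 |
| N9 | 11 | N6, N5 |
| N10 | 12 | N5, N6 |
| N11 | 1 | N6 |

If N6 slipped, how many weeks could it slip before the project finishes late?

2

Critical path: N4→N5→N10 = 9+9+12 = 30, so the finish is 30 weeks.
N6 finishes as early as 16 and must finish by 18.
Float = 30 − 28 = 2.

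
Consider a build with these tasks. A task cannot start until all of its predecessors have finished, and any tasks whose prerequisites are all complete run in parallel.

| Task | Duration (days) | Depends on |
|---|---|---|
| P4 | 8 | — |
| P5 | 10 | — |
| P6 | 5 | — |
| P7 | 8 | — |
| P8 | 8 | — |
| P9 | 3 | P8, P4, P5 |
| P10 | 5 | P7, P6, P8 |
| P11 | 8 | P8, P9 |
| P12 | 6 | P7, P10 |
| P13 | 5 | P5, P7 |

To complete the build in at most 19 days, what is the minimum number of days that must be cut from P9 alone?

2

Current finish: 21 days; target: 19.
P9 is on every critical path, so each day cut from P9 cuts the finish by one (this holds down to a finish of 19).
Need 21 − 19 = 2 days off P9 → P9 becomes 1 day, finish becomes 19.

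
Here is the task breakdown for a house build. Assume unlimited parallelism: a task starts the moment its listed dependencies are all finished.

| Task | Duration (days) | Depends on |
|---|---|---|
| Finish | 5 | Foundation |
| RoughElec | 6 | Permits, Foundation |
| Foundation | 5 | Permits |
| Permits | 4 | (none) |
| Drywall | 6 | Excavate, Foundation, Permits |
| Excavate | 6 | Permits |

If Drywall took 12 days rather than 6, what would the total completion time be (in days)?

The binding path is Permits→Excavate→Drywall = 4+6+6 = 16; finish at 16 days.
Drywall is on the critical path; changing it to 12 makes that path 22 days.
That remains the longest chain; total 22 days.

22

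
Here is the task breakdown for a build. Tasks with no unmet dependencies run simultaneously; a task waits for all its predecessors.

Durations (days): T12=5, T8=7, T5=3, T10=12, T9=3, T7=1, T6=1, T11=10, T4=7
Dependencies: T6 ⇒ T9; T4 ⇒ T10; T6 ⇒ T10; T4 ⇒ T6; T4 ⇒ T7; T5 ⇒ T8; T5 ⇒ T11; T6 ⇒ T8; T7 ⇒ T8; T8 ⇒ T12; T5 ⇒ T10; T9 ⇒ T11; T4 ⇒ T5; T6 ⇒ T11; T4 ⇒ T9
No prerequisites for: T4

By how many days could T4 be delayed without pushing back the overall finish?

T4→T5→T8→T12 = 7+3+7+5 = 22 sets the makespan at 22 days.
T4 finishes as early as 7 and must finish by 7.
Float = 22 − 22 = 0.

0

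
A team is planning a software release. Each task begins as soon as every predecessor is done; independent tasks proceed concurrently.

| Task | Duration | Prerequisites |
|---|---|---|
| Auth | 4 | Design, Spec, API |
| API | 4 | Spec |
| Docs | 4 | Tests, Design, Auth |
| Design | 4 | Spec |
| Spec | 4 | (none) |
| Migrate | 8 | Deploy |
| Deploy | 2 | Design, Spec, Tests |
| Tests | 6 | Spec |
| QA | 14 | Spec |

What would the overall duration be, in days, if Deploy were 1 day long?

19

The binding path is Spec→Tests→Deploy→Migrate = 4+6+2+8 = 20; finish at 20 days.
Deploy lies on that path, so at 1 day the path becomes 19 days.
That remains the longest chain; total 19 days.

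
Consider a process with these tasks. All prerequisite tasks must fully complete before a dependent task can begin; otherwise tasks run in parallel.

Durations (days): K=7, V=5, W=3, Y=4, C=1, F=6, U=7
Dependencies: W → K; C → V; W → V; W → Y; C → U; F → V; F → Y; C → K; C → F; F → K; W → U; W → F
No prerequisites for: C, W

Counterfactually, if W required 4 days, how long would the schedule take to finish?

The binding path is W→F→K = 3+6+7 = 16; finish at 16 days.
W lies on that path, so at 4 days the path becomes 17 days.
The critical path is still W→F→K; finish is now 17 days.

17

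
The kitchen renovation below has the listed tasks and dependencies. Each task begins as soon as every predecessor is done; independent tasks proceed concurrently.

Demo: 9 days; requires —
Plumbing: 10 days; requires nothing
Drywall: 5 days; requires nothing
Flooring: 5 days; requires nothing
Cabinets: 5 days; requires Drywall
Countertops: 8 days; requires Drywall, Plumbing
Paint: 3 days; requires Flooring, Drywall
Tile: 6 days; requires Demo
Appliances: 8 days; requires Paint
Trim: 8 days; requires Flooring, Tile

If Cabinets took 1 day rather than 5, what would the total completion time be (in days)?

23

Critical path before the change: Demo→Tile→Trim = 9+6+8 = 23 giving 23 days.
Cabinets is off the critical path — its longest chain is 10 days, giving 13 of slack.
No other chain overtakes it, so the finish is 23 days.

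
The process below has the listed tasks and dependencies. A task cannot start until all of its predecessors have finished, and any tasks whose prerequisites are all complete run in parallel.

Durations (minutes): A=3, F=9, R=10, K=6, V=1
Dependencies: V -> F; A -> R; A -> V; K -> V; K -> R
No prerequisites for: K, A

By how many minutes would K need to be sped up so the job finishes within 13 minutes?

Current finish: 16 minutes; target: 13.
K is on every critical path, so each minute cut from K cuts the finish by one (this holds down to a finish of 13).
Need 16 − 13 = 3 minutes off K → K becomes 3 minutes, finish becomes 13.

3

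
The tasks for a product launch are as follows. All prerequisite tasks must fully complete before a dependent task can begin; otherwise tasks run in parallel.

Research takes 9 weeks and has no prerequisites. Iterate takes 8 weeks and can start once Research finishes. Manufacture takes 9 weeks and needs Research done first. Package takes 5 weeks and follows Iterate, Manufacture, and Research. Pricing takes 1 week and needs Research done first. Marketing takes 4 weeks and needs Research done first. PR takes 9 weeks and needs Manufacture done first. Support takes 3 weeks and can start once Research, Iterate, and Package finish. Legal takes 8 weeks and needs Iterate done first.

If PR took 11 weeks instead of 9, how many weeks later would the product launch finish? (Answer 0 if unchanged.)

Baseline: Research→Manufacture→PR = 9+9+9 = 27 → 27 weeks.
PR lies on that path, so at 11 weeks the path becomes 29 weeks.
The critical path is still Research→Manufacture→PR; finish is now 29 weeks.
Change in finish: 29 − 27 = +2 weeks.

2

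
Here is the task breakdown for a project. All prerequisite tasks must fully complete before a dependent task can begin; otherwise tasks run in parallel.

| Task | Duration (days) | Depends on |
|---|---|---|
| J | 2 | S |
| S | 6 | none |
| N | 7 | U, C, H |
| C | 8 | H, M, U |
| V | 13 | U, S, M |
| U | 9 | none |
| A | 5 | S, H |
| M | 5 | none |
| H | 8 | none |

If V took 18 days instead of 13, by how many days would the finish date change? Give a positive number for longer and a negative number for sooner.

The binding path is U→C→N = 9+8+7 = 24; finish at 24 days.
The longest path through V is only 22 days, so V has float 2.
Now U→V = 9+18 = 27 is longest, so the finish becomes 27 days.
Change in finish: 27 − 24 = +3 days.

3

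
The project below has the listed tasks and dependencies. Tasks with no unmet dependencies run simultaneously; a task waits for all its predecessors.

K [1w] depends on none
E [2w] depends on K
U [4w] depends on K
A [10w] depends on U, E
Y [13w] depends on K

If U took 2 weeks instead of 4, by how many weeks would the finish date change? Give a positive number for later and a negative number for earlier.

-1

As given, the longest chain is K→U→A = 1+4+10 = 15, so the finish is 15 weeks.
U is on the critical path; changing it to 2 makes that path 13 weeks.
The binding chain switches to K→Y = 1+13 = 14; finish 14 weeks.
Change in finish: 14 − 15 = -1 weeks.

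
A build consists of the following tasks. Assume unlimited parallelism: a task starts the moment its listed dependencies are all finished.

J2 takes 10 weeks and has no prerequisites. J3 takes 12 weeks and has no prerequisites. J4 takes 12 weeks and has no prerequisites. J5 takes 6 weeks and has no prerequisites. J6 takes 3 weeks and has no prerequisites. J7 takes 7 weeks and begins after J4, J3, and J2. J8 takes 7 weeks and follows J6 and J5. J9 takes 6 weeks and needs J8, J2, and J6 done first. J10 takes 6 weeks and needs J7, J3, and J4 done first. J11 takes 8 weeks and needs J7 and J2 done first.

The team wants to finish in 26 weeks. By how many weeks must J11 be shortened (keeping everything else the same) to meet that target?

1

Current finish: 27 weeks; target: 26.
J11 is on every critical path, so each week cut from J11 cuts the finish by one (this holds down to a finish of 25).
Need 27 − 26 = 1 week off J11 → J11 becomes 7 weeks, finish becomes 26.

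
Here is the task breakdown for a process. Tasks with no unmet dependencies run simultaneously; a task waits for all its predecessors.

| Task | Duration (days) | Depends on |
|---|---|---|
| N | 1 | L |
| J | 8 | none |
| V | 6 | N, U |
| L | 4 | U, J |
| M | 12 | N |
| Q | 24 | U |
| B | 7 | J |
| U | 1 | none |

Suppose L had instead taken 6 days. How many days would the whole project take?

Baseline: J→L→N→M = 8+4+1+12 = 25 → 25 days.
L is on the critical path; changing it to 6 makes that path 27 days.
No other chain overtakes it, so the finish is 27 days.

27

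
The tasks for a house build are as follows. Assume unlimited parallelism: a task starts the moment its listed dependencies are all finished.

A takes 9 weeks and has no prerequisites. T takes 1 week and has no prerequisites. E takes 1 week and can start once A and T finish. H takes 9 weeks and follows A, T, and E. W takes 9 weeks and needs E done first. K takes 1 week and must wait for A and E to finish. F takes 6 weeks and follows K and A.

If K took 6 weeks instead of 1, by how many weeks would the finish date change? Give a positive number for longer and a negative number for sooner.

As given, the longest chain is A→E→H = 9+1+9 = 19, so the finish is 19 weeks.
K has 2 weeks of float (longest path through it is 17).
Now A→E→K→F = 9+1+6+6 = 22 is longest, so the finish becomes 22 weeks.
Change in finish: 22 − 19 = +3 weeks.

3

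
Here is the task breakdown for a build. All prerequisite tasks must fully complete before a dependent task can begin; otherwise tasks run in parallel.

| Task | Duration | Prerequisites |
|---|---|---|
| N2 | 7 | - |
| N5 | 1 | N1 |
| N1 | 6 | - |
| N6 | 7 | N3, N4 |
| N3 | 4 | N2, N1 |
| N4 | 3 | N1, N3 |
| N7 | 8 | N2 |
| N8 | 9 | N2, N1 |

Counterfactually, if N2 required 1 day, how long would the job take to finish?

As given, the longest chain is N2→N3→N4→N6 = 7+4+3+7 = 21, so the finish is 21 days.
N2 lies on that path, so at 1 day the path becomes 15 days.
New critical path: N1→N3→N4→N6 = 6+4+3+7 = 20 ⇒ 20 days.

20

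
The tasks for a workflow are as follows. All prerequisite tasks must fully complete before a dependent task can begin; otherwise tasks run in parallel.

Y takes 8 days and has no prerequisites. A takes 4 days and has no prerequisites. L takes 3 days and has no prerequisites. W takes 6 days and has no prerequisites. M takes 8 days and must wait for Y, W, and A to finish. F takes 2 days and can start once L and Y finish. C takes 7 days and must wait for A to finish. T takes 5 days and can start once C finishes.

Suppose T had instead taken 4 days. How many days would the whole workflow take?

16

The binding path is A→C→T = 4+7+5 = 16; finish at 16 days.
T lies on that path, so at 4 days the path becomes 15 days.
New critical path: Y→M = 8+8 = 16 ⇒ 16 days.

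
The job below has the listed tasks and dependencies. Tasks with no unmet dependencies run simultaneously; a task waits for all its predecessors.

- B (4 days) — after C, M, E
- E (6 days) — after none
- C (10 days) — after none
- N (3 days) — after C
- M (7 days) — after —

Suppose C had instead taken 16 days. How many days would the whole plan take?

20

As given, the longest chain is C→B = 10+4 = 14, so the finish is 14 days.
Since C is critical, the +6 change carries straight to that chain (now 20 days).
The critical path is still C→B; finish is now 20 days.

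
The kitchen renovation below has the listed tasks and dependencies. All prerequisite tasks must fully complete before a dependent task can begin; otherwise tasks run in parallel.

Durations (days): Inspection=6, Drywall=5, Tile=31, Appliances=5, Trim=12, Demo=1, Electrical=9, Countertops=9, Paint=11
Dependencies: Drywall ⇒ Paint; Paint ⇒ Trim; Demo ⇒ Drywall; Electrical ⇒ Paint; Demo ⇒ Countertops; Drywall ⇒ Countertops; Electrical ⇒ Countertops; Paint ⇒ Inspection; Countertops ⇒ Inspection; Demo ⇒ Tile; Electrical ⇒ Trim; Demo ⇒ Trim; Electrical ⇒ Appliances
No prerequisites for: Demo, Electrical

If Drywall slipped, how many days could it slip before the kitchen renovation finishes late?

Critical path: Demo→Tile = 1+31 = 32, so the finish is 32 days.
Drywall finishes as early as 6 and must finish by 9.
Slack of Drywall = 4 − 1 = 3 days.

3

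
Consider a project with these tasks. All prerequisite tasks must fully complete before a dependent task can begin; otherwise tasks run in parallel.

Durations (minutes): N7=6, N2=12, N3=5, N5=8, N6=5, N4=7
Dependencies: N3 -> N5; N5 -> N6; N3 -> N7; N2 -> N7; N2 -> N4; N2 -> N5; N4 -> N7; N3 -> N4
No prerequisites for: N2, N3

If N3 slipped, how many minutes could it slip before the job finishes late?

N2→N4→N7 = 12+7+6 = 25 sets the makespan at 25 minutes.
Longest path through N3: 18 minutes (earliest finish 5, latest finish 12).
Float = 25 − 18 = 7.

7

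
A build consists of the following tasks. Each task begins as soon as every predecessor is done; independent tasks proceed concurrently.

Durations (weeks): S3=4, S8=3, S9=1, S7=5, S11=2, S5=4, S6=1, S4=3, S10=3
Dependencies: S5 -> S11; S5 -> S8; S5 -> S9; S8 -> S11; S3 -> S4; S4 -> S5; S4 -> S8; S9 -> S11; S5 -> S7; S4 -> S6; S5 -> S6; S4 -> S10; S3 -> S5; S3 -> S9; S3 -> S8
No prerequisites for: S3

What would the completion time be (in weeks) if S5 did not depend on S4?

13

With the dependency in place, S3→S4→S5→S7 = 4+3+4+5 = 16 sets the finish at 16 weeks.
Without S4→S5, S5's earliest start moves from 7 to 4.
After: S3→S5→S7 = 4+4+5 = 13 → 13 weeks.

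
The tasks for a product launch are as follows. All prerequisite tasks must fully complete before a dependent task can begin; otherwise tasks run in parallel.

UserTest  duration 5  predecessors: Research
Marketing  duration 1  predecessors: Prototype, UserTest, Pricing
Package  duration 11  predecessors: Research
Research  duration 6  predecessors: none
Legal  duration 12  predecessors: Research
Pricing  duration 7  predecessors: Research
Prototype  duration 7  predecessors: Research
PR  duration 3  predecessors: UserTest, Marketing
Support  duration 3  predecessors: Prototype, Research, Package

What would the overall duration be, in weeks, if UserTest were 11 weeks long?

Baseline: Research→Package→Support = 6+11+3 = 20 → 20 weeks.
The longest path through UserTest is only 15 weeks, so UserTest has float 5.
New critical path: Research→UserTest→Marketing→PR = 6+11+1+3 = 21 ⇒ 21 weeks.

21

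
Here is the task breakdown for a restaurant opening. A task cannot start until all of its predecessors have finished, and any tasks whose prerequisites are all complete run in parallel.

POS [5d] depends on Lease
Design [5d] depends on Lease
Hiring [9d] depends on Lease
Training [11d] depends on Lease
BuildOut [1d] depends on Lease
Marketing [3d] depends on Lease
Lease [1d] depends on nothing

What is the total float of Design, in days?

6

Lease→Training = 1+11 = 12 sets the makespan at 12 days.
Design finishes as early as 6 and must finish by 12.
Float = 12 − 6 = 6.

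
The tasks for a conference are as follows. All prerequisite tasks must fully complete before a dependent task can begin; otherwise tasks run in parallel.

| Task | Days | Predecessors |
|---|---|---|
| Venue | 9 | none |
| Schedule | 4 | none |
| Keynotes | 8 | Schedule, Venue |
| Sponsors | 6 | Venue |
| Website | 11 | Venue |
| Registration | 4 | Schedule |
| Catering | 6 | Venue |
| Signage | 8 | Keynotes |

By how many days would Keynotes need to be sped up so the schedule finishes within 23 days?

2

Current finish: 25 days; target: 23.
Keynotes is on every critical path, so each day cut from Keynotes cuts the finish by one (this holds down to a finish of 20).
Need 25 − 23 = 2 days off Keynotes → Keynotes becomes 6 days, finish becomes 23.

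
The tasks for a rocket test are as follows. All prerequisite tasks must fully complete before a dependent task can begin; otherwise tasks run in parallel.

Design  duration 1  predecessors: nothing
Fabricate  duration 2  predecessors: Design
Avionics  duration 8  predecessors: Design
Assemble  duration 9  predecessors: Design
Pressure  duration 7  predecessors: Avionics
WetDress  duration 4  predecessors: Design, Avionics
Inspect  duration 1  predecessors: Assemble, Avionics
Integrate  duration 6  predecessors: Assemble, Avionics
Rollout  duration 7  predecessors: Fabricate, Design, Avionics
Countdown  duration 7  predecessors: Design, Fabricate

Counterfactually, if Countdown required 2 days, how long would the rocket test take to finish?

16

Actual critical path: Design→Avionics→Pressure = 1+8+7 = 16 ⇒ 16 days.
The longest path through Countdown is only 10 days, so Countdown has float 6.
That remains the longest chain; total 16 days.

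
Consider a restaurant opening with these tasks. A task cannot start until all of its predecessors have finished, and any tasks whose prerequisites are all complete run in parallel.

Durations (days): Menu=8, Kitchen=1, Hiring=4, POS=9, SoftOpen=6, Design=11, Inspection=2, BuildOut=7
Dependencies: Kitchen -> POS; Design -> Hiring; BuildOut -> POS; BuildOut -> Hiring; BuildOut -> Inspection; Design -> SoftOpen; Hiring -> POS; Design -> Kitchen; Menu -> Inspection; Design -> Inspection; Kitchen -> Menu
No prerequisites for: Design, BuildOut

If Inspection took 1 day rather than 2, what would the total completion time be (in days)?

Baseline: Design→Hiring→POS = 11+4+9 = 24 → 24 days.
Inspection is off the critical path — its longest chain is 22 days, giving 2 of slack.
That remains the longest chain; total 24 days.

24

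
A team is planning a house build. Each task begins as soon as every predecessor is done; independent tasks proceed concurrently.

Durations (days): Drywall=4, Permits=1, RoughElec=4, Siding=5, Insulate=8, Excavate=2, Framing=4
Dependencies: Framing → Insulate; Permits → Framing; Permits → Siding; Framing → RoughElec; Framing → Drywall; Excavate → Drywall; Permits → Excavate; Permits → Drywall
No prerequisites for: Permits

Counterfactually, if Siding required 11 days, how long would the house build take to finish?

13

Baseline: Permits→Framing→Insulate = 1+4+8 = 13 → 13 days.
Siding has 7 days of float (longest path through it is 6).
That remains the longest chain; total 13 days.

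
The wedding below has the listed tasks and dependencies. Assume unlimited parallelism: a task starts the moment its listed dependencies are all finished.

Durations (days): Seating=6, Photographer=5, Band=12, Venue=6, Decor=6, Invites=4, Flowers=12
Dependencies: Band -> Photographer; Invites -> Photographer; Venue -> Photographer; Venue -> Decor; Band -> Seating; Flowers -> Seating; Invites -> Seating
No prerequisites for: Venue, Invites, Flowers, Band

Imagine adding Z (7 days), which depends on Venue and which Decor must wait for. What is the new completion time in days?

19

Originally the project takes 18 days.
With Z inserted, Decor now waits for max(Venue, Z).
New critical path: Venue→Z→Decor = 6+7+6 = 19 ⇒ 19 days.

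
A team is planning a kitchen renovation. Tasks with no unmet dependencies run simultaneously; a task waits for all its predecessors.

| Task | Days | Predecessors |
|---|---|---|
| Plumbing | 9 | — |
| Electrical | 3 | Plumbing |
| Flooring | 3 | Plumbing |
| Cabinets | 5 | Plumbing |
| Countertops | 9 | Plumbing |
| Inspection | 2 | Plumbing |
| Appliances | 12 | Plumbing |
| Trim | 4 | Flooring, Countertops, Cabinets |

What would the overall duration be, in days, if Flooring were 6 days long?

22

Critical path before the change: Plumbing→Countertops→Trim = 9+9+4 = 22 giving 22 days.
Flooring is off the critical path — its longest chain is 16 days, giving 6 of slack.
The critical path is still Plumbing→Countertops→Trim; finish is now 22 days.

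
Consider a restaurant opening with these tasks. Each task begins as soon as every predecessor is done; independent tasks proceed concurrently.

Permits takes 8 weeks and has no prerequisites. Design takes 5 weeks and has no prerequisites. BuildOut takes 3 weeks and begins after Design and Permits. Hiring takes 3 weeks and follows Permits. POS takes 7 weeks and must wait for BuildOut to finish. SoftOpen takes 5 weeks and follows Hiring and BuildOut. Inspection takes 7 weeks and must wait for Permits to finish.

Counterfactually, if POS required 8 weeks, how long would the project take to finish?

As given, the longest chain is Permits→BuildOut→POS = 8+3+7 = 18, so the finish is 18 weeks.
POS is on the critical path; changing it to 8 makes that path 19 weeks.
The critical path is still Permits→BuildOut→POS; finish is now 19 weeks.

19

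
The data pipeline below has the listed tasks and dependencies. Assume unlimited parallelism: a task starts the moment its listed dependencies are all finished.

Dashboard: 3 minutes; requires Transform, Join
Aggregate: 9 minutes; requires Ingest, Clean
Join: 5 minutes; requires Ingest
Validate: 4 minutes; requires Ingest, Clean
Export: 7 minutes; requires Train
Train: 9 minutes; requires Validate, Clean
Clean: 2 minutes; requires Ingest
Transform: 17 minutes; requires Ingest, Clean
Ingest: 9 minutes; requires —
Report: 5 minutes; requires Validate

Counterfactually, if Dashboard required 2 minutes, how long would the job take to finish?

31

As given, the longest chain is Ingest→Clean→Transform→Dashboard = 9+2+17+3 = 31, so the finish is 31 minutes.
Dashboard lies on that path, so at 2 minutes the path becomes 30 minutes.
Now Ingest→Clean→Validate→Train→Export = 9+2+4+9+7 = 31 is longest, so the finish becomes 31 minutes.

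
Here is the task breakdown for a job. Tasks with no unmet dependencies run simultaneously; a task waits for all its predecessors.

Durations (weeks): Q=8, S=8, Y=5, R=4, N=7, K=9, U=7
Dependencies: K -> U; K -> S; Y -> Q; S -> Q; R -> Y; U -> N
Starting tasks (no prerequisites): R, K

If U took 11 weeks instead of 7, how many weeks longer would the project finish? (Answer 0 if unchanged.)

Baseline: K→S→Q = 9+8+8 = 25 → 25 weeks.
U has 2 weeks of float (longest path through it is 23).
Now K→U→N = 9+11+7 = 27 is longest, so the finish becomes 27 weeks.
Change in finish: 27 − 25 = +2 weeks.

2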